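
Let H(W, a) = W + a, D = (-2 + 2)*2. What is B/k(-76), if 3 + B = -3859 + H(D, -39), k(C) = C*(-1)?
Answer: -3901/76 ≈ -51.329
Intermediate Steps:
k(C) = -C
D = 0 (D = 0*2 = 0)
B = -3901 (B = -3 + (-3859 + (0 - 39)) = -3 + (-3859 - 39) = -3 - 3898 = -3901)
B/k(-76) = -3901/((-1*(-76))) = -3901/76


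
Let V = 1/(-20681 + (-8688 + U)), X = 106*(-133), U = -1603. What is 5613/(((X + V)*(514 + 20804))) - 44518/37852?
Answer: -34533016108836695/29361673231882046 ≈ -1.1761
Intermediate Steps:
X = -14098
V = -1/30972 (V = 1/(-20681 + (-8688 - 1603)) = 1/(-20681 - 10291) = 1/(-30972) = -1/30972 ≈ -3.2287e-5)
5613/(((X + V)*(514 + 20804))) - 44518/37852 = 5613/(((-14098 - 1/30972)*(514 + 20804))) - 44518/37852 = 5613/((-436643257/30972*21318)) - 44518*1/37852 = 5613/(-1551393492121/5162) - 22259/18926 = 5613*(-5162/1551393492121) - 22259/18926 = -28974306/1551393492121 - 22259/18926 = -34533016108836695/29361673231882046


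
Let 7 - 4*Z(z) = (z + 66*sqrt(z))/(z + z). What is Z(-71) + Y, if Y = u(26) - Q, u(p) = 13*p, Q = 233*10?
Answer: -15923/8 + 33*I*sqrt(71)/284 ≈ -1990.4 + 0.97909*I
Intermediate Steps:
Q = 2330
Z(z) = 7/4 - (z + 66*sqrt(z))/(8*z) (Z(z) = 7/4 - (z + 66*sqrt(z))/(4*(z + z)) = 7/4 - (z + 66*sqrt(z))/(4*(2*z)) = 7/4 - (z + 66*sqrt(z))*1/(2*z)/4 = 7/4 - (z + 66*sqrt(z))/(8*z))
Y = -1992 (Y = 13*26 - 1*2330 = 338 - 2330 = -1992)
Z(-71) + Y = (13/8 - (-33)*I*sqrt(71)/284) - 1992 = (13/8 + 33*I*sqrt(71)/284) - 1992 = -15923/8 + 33*I*sqrt(71)/284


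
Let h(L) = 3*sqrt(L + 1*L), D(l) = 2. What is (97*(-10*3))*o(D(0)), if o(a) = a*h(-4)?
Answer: -34920*I*sqrt(2) ≈ -49384.0*I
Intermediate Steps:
h(L) = 3*sqrt(2)*sqrt(L) (h(L) = 3*sqrt(L + L) = 3*sqrt(2*L) = 3*(sqrt(2)*sqrt(L)) = 3*sqrt(2)*sqrt(L))
o(a) = 6*I*a*sqrt(2) (o(a) = a*(3*sqrt(2)*sqrt(-4)) = a*(3*sqrt(2)*(2*I)) = a*(6*I*sqrt(2)) = 6*I*a*sqrt(2))
(97*(-10*3))*o(D(0)) = (97*(-10*3))*(6*I*2*sqrt(2)) = (97*(-30))*(12*I*sqrt(2)) = -34920*I*sqrt(2)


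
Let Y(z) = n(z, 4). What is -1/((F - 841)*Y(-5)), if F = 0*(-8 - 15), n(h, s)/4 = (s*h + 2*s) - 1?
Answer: -1/43732 ≈ -2.2867e-5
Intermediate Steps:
n(h, s) = -4 + 8*s + 4*h*s (n(h, s) = 4*((s*h + 2*s) - 1) = 4*((h*s + 2*s) - 1) = 4*((2*s + h*s) - 1) = 4*(-1 + 2*s + h*s) = -4 + 8*s + 4*h*s)
Y(z) = 28 + 16*z (Y(z) = -4 + 8*4 + 4*z*4 = -4 + 32 + 16*z = 28 + 16*z)
F = 0 (F = 0*(-23) = 0)
-1/((F - 841)*Y(-5)) = -1/((0 - 841)*(28 + 16*(-5))) = -1/((-841)*(28 - 80)) = -(-1)/(841*(-52)) = -(-1)*(-1)/(841*52) = -1*1/43732 = -1/43732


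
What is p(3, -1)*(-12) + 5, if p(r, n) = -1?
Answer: 17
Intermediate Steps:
p(3, -1)*(-12) + 5 = -1*(-12) + 5 = 12 + 5 = 17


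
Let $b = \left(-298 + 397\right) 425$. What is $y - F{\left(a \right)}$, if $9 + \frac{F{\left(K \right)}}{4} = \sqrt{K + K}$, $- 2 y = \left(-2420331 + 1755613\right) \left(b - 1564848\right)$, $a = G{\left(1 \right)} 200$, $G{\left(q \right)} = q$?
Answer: $-506107311551$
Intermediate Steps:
$b = 42075$ ($b = 99 \cdot 425 = 42075$)
$a = 200$ ($a = 1 \cdot 200 = 200$)
$y = -506107311507$ ($y = - \frac{\left(-2420331 + 1755613\right) \left(42075 - 1564848\right)}{2} = - \frac{\left(-664718\right) \left(-1522773\right)}{2} = \left(- \frac{1}{2}\right) 1012214623014 = -506107311507$)
$F{\left(K \right)} = -36 + 4 \sqrt{2} \sqrt{K}$ ($F{\left(K \right)} = -36 + 4 \sqrt{K + K} = -36 + 4 \sqrt{2 K} = -36 + 4 \sqrt{2} \sqrt{K}$)
$y - F{\left(a \right)} = -506107311507 - \left(-36 + 4 \sqrt{2} \sqrt{200}\right) = -506107311507 - \left(-36 + 4 \sqrt{2} \cdot 10 \sqrt{2}\right) = -506107311507 - \left(-36 + 80\right) = -506107311507 - 44 = -506107311551$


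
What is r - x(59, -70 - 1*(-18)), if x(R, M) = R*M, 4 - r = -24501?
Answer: 27573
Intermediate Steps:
r = 24505 (r = 4 - 1*(-24501) = 4 + 24501 = 24505)
x(R, M) = M*R
r - x(59, -70 - 1*(-18)) = 24505 - (-70 - 1*(-18))*59 = 24505 - (-70 + 18)*59 = 24505 - (-52)*59 = 24505 - 1*(-3068) = 24505 + 3068 = 27573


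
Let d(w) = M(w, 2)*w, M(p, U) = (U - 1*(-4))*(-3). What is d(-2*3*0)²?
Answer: 0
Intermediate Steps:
M(p, U) = -12 - 3*U (M(p, U) = (U + 4)*(-3) = (4 + U)*(-3) = -12 - 3*U)
d(w) = -18*w (d(w) = (-12 - 3*2)*w = (-12 - 6)*w = -18*w)
d(-2*3*0)² = (-18*(-2*3)*0)² = (-(-108)*0)² = (-18*0)² = 0² = 0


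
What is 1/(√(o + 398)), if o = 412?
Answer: √10/90 ≈ 0.035136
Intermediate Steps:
1/(√(o + 398)) = 1/(√(412 + 398)) = 1/(√810) = 1/(9*√10) = √10/90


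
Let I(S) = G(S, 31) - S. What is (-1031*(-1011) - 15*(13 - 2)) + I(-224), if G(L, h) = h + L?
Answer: 1042207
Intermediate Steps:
G(L, h) = L + h
I(S) = 31 (I(S) = (S + 31) - S = (31 + S) - S = 31)
(-1031*(-1011) - 15*(13 - 2)) + I(-224) = (-1031*(-1011) - 15*(13 - 2)) + 31 = (1042341 - 15*11) + 31 = (1042341 - 165) + 31 = 1042176 + 31 = 1042207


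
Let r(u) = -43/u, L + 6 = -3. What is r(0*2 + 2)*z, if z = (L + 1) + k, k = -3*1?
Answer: 473/2 ≈ 236.50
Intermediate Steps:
k = -3
L = -9 (L = -6 - 3 = -9)
z = -11 (z = (-9 + 1) - 3 = -8 - 3 = -11)
r(0*2 + 2)*z = -43/(0*2 + 2)*(-11) = -43/(0 + 2)*(-11) = -43/2*(-11) = 473/2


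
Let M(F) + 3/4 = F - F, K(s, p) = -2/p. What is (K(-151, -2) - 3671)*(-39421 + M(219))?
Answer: 289355645/2 ≈ 1.4468e+8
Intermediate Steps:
K(s, p) = -2/p
M(F) = -3/4 (M(F) = -3/4 + (F - F) = -3/4 + 0 = -3/4)
(K(-151, -2) - 3671)*(-39421 + M(219)) = (-2/(-2) - 3671)*(-39421 - 3/4) = (-2*(-1/2) - 3671)*(-157687/4) = (1 - 3671)*(-157687/4) = -3670*(-157687/4) = 289355645/2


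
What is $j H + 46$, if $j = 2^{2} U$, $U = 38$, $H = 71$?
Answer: $10838$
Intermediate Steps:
$j = 152$ ($j = 2^{2} \cdot 38 = 4 \cdot 38 = 152$)
$j H + 46 = 152 \cdot 71 + 46 = 10792 + 46 = 10838$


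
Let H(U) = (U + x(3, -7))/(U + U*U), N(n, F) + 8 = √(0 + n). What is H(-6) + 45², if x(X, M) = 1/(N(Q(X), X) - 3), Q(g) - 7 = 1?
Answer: 6864061/3390 - √2/1695 ≈ 2024.8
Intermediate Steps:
Q(g) = 8 (Q(g) = 7 + 1 = 8)
N(n, F) = -8 + √n (N(n, F) = -8 + √(0 + n) = -8 + √n)
x(X, M) = 1/(-11 + 2*√2) (x(X, M) = 1/((-8 + √8) - 3) = 1/((-8 + 2*√2) - 3) = 1/(-11 + 2*√2))
H(U) = (-11/113 + U - 2*√2/113)/(U + U²) (H(U) = (U + (-11/113 - 2*√2/113))/(U + U*U) = (-11/113 + U - 2*√2/113)/(U + U²))
H(-6) + 45² = (-1 - 6*(11 - 2*√2))/((-6)*(1 - 6)*(11 - 2*√2)) + 45² = -⅙*(-1 + (-66 + 12*√2))/(-5*(11 - 2*√2)) + 2025 = -⅙*(-⅕)*(-67 + 12*√2)/(11 - 2*√2) + 2025 = (-67 + 12*√2)/(30*(11 - 2*√2)) + 2025 = 2025 + (-67 + 12*√2)/(30*(11 - 2*√2))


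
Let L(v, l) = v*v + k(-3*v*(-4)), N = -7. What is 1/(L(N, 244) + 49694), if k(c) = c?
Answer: 1/49659 ≈ 2.0137e-5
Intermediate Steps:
L(v, l) = v² + 12*v (L(v, l) = v*v - 3*v*(-4) = v² + 12*v)
1/(L(N, 244) + 49694) = 1/(-7*(12 - 7) + 49694) = 1/(-7*5 + 49694) = 1/(-35 + 49694) = 1/49659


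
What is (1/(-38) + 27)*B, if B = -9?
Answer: -9225/38 ≈ -242.76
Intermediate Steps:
(1/(-38) + 27)*B = (1/(-38) + 27)*(-9) = (-1/38 + 27)*(-9) = (1025/38)*(-9) = -9225/38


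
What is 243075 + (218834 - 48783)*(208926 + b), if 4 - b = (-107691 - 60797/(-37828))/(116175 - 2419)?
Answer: 21841103980034559963/614737424 ≈ 3.5529e+10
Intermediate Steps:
b = 21286322223/4303161968 (b = 4 - (-107691 - 60797/(-37828))/(116175 - 2419) = 4 - (-107691 - 60797*(-1/37828))/113756 = 4 - (-107691 + 60797/37828)/113756 = 4 - (-4073674351)/(37828*113756) = 4 - 1*(-4073674351/4303161968) = 4 + 4073674351/4303161968 = 21286322223/4303161968 ≈ 4.9467)
243075 + (218834 - 48783)*(208926 + b) = 243075 + (218834 - 48783)*(208926 + 21286322223/4303161968) = 243075 + 170051*(899063703648591/4303161968) = 243075 + 21840954552735221163/614737424 = 21841103980034559963/614737424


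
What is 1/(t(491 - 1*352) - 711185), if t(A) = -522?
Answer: -1/711707 ≈ -1.4051e-6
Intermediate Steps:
1/(t(491 - 1*352) - 711185) = 1/(-522 - 711185) = 1/(-711707) = -1/711707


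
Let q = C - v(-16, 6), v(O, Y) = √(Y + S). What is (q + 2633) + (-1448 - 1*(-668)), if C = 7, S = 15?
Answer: 1860 - √21 ≈ 1855.4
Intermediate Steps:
v(O, Y) = √(15 + Y) (v(O, Y) = √(Y + 15) = √(15 + Y))
q = 7 - √21 (q = 7 - √(15 + 6) = 7 - √21 ≈ 2.4174)
(q + 2633) + (-1448 - 1*(-668)) = ((7 - √21) + 2633) + (-1448 - 1*(-668)) = (2640 - √21) + (-1448 + 668) = (2640 - √21) - 780 = 1860 - √21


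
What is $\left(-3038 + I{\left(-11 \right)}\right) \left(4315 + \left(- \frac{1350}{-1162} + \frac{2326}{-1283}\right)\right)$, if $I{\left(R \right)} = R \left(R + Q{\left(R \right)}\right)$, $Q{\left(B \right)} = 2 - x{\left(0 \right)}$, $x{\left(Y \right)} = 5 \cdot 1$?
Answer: $- \frac{1324998123968}{106489} \approx -1.2443 \cdot 10^{7}$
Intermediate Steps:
$x{\left(Y \right)} = 5$
$Q{\left(B \right)} = -3$ ($Q{\left(B \right)} = 2 - 5 = -3$)
$I{\left(R \right)} = R \left(-3 + R\right)$ ($I{\left(R \right)} = R \left(R - 3\right) = R \left(-3 + R\right)$)
$\left(-3038 + I{\left(-11 \right)}\right) \left(4315 + \left(- \frac{1350}{-1162} + \frac{2326}{-1283}\right)\right) = \left(-3038 - 11 \left(-3 - 11\right)\right) \left(4315 + \left(- \frac{1350}{-1162} + \frac{2326}{-1283}\right)\right) = \left(-3038 - -154\right) \left(4315 + \left(\left(-1350\right) \left(- \frac{1}{1162}\right) + 2326 \left(- \frac{1}{1283}\right)\right)\right) = \left(-3038 + 154\right) \left(4315 + \left(\frac{675}{581} - \frac{2326}{1283}\right)\right) = - 2884 \left(4315 - \frac{485381}{745423}\right) = \left(-2884\right) \frac{3216014864}{745423} = - \frac{1324998123968}{106489}$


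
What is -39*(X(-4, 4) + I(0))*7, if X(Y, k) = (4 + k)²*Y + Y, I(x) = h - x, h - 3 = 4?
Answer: 69069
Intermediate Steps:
h = 7 (h = 3 + 4 = 7)
I(x) = 7 - x
X(Y, k) = Y + Y*(4 + k)² (X(Y, k) = Y*(4 + k)² + Y = Y + Y*(4 + k)²)
-39*(X(-4, 4) + I(0))*7 = -39*(-4*(1 + (4 + 4)²) + (7 - 1*0))*7 = -39*(-4*(1 + 8²) + (7 + 0))*7 = -39*(-4*(1 + 64) + 7)*7 = -39*(-4*65 + 7)*7 = -39*(-260 + 7)*7 = -39*(-253)*7 = 9867*7 = 69069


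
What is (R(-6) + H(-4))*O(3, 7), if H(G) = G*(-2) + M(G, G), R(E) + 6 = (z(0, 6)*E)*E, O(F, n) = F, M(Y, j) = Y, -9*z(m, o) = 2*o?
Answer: -150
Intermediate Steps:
z(m, o) = -2*o/9
R(E) = -6 - 4*E²/3 (R(E) = -6 + ((-2/9*6)*E)*E = -6 + (-4*E/3)*E = -6 - 4*E²/3)
H(G) = -G (H(G) = G*(-2) + G = -2*G + G = -G)
(R(-6) + H(-4))*O(3, 7) = ((-6 - 4/3*(-6)²) - 1*(-4))*3 = ((-6 - 4/3*36) + 4)*3 = ((-6 - 48) + 4)*3 = (-54 + 4)*3 = -50*3 = -150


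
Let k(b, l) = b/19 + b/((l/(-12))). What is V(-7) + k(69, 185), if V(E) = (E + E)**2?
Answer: 685973/3515 ≈ 195.16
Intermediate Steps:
k(b, l) = b/19 - 12*b/l (k(b, l) = b*(1/19) + b/((l*(-1/12))) = b/19 + b/((-l/12)) = b/19 + b*(-12/l) = b/19 - 12*b/l)
V(E) = 4*E**2 (V(E) = (2*E)**2 = 4*E**2)
V(-7) + k(69, 185) = 4*(-7)**2 + (1/19)*69*(-228 + 185)/185 = 4*49 + (1/19)*69*(1/185)*(-43) = 196 - 2967/3515 = 685973/3515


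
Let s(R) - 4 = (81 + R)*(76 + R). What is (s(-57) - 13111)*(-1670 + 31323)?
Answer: -375140103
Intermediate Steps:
s(R) = 4 + (76 + R)*(81 + R) (s(R) = 4 + (81 + R)*(76 + R) = 4 + (76 + R)*(81 + R))
(s(-57) - 13111)*(-1670 + 31323) = ((6160 + (-57)² + 157*(-57)) - 13111)*(-1670 + 31323) = ((6160 + 3249 - 8949) - 13111)*29653 = (460 - 13111)*29653 = -12651*29653 = -375140103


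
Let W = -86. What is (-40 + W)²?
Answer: 15876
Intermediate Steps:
(-40 + W)² = (-40 - 86)² = (-126)² = 15876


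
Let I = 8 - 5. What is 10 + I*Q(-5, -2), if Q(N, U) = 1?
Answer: 13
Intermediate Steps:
I = 3
10 + I*Q(-5, -2) = 10 + 3*1 = 10 + 3 = 13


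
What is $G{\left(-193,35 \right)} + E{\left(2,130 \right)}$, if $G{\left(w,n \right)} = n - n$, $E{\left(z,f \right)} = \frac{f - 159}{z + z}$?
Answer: $- \frac{29}{4} \approx -7.25$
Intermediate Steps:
$E{\left(z,f \right)} = \frac{-159 + f}{2 z}$
$G{\left(w,n \right)} = 0$
$G{\left(-193,35 \right)} + E{\left(2,130 \right)} = 0 + \frac{-159 + 130}{2 \cdot 2} = 0 + \frac{1}{2} \cdot \frac{1}{2} \left(-29\right) = 0 - \frac{29}{4} = - \frac{29}{4}$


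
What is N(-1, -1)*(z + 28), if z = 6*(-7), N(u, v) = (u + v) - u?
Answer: 14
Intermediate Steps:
N(u, v) = v
z = -42
N(-1, -1)*(z + 28) = -(-42 + 28) = -1*(-14) = 14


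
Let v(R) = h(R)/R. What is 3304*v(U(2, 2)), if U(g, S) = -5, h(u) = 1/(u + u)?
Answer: 1652/25 ≈ 66.080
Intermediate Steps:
h(u) = 1/(2*u)
v(R) = 1/(2*R²) (v(R) = (1/(2*R))/R = 1/(2*R²))
3304*v(U(2, 2)) = 3304*((½)/(-5)²) = 3304*((½)*(1/25)) = 3304*(1/50) = 1652/25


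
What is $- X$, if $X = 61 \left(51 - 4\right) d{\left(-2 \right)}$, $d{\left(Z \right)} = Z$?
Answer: $5734$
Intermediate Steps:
$X = -5734$ ($X = 61 \left(51 - 4\right) \left(-2\right) = 61 \cdot 47 \left(-2\right) = 2867 \left(-2\right) = -5734$)
$- X = \left(-1\right) \left(-5734\right) = 5734$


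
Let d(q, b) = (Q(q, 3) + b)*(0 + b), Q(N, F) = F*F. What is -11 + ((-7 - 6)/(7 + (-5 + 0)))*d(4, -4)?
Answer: 119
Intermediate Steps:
Q(N, F) = F**2
d(q, b) = b*(9 + b) (d(q, b) = (3**2 + b)*(0 + b) = (9 + b)*b = b*(9 + b))
-11 + ((-7 - 6)/(7 + (-5 + 0)))*d(4, -4) = -11 + ((-7 - 6)/(7 + (-5 + 0)))*(-4*(9 - 4)) = -11 + (-13/(7 - 5))*(-4*5) = -11 - 13/2*(-20) = -11 + 130 = 119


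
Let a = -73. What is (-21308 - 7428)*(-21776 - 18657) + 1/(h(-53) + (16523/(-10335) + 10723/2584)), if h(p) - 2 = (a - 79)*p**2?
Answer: 1019090180094930867512/877102473959 ≈ 1.1619e+9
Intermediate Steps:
h(p) = 2 - 152*p**2 (h(p) = 2 + (-73 - 79)*p**2 = 2 - 152*p**2)
(-21308 - 7428)*(-21776 - 18657) + 1/(h(-53) + (16523/(-10335) + 10723/2584)) = (-21308 - 7428)*(-21776 - 18657) + 1/((2 - 152*(-53)**2) + (16523/(-10335) + 10723/2584)) = -28736*(-40433) + 1/((2 - 152*2809) + (16523*(-1/10335) + 10723*(1/2584))) = 1161882688 + 1/((2 - 426968) + (-1271/795 + 10723/2584)) = 1161882688 + 1/(-426966 + 5240521/2054280) = 1161882688 + 1/(-877102473959/2054280) = 1161882688 - 2054280/877102473959 = 1019090180094930867512/877102473959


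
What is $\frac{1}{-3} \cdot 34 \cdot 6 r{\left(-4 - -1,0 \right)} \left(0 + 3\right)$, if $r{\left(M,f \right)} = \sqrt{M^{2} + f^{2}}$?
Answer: $-612$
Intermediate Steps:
$\frac{1}{-3} \cdot 34 \cdot 6 r{\left(-4 - -1,0 \right)} \left(0 + 3\right) = \frac{1}{-3} \cdot 34 \cdot 6 \sqrt{\left(-4 - -1\right)^{2} + 0^{2}} \left(0 + 3\right) = \left(- \frac{1}{3}\right) 34 \cdot 6 \sqrt{\left(-4 + 1\right)^{2} + 0} \cdot 3 = - \frac{34 \cdot 6 \sqrt{\left(-3\right)^{2} + 0} \cdot 3}{3} = - \frac{34 \cdot 6 \sqrt{9 + 0} \cdot 3}{3} = - \frac{34 \cdot 6 \sqrt{9} \cdot 3}{3} = - \frac{34 \cdot 6 \cdot 3 \cdot 3}{3} = - \frac{34 \cdot 18 \cdot 3}{3} = \left(- \frac{34}{3}\right) 54 = -612$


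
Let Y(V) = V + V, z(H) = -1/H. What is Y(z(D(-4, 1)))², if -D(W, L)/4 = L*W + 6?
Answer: 1/16 ≈ 0.062500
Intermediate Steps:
D(W, L) = -24 - 4*L*W (D(W, L) = -4*(L*W + 6) = -4*(6 + L*W) = -24 - 4*L*W)
Y(V) = 2*V
Y(z(D(-4, 1)))² = (2*(-1/(-24 - 4*1*(-4))))² = (2*(-1/(-24 + 16)))² = (2*(-1/(-8)))² = (2*(-1*(-⅛)))² = (2*(⅛))² = (¼)² = 1/16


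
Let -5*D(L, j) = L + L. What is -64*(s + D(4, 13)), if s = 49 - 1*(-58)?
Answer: -33728/5 ≈ -6745.6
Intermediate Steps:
D(L, j) = -2*L/5 (D(L, j) = -(L + L)/5 = -2*L/5)
s = 107 (s = 49 + 58 = 107)
-64*(s + D(4, 13)) = -64*(107 - ⅖*4) = -64*(107 - 8/5) = -64*527/5 = -33728/5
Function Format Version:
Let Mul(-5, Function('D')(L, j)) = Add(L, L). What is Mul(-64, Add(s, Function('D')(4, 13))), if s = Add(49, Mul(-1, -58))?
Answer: Rational(-33728, 5) ≈ -6745.6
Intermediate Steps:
Function('D')(L, j) = Mul(Rational(-2, 5), L) (Function('D')(L, j) = Mul(Rational(-1, 5), Add(L, L)) = Mul(Rational(-1, 5), Mul(2, L)) = Mul(Rational(-2, 5), L))
s = 107 (s = Add(49, 58) = 107)
Mul(-64, Add(s, Function('D')(4, 13))) = Mul(-64, Add(107, Mul(Rational(-2, 5), 4))) = Mul(-64, Add(107, Rational(-8, 5))) = Mul(-64, Rational(527, 5)) = Rational(-33728, 5)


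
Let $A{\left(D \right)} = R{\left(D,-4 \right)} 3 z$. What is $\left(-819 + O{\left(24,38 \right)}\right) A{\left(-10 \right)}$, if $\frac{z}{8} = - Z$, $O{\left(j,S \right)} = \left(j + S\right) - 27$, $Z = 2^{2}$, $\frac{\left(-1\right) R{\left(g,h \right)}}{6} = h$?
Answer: $1806336$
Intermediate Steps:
$R{\left(g,h \right)} = - 6 h$
$Z = 4$
$O{\left(j,S \right)} = -27 + S + j$ ($O{\left(j,S \right)} = \left(S + j\right) - 27 = -27 + S + j$)
$z = -32$ ($z = 8 \left(\left(-1\right) 4\right) = 8 \left(-4\right) = -32$)
$A{\left(D \right)} = -2304$ ($A{\left(D \right)} = \left(-6\right) \left(-4\right) 3 \left(-32\right) = 24 \cdot 3 \left(-32\right) = 72 \left(-32\right) = -2304$)
$\left(-819 + O{\left(24,38 \right)}\right) A{\left(-10 \right)} = \left(-819 + \left(-27 + 38 + 24\right)\right) \left(-2304\right) = \left(-819 + 35\right) \left(-2304\right) = \left(-784\right) \left(-2304\right) = 1806336$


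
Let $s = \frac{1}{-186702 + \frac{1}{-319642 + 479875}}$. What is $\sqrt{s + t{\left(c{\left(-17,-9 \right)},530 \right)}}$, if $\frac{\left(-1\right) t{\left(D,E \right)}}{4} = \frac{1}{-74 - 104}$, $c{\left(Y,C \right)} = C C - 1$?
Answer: $\frac{\sqrt{159264266295738102749005}}{2662508119285} \approx 0.14989$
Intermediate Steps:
$c{\left(Y,C \right)} = -1 + C^{2}$ ($c{\left(Y,C \right)} = C^{2} - 1 = -1 + C^{2}$)
$t{\left(D,E \right)} = \frac{2}{89}$ ($t{\left(D,E \right)} = - \frac{4}{-74 - 104} = - \frac{4}{-178} = \left(-4\right) \left(- \frac{1}{178}\right) = \frac{2}{89}$)
$s = - \frac{160233}{29915821565}$ ($s = \frac{1}{-186702 + \frac{1}{160233}} = \frac{1}{- \frac{29915821565}{160233}} = - \frac{160233}{29915821565} \approx -5.3561 \cdot 10^{-6}$)
$\sqrt{s + t{\left(c{\left(-17,-9 \right)},530 \right)}} = \sqrt{- \frac{160233}{29915821565} + \frac{2}{89}} = \sqrt{\frac{59817382393}{2662508119285}} = \frac{\sqrt{159264266295738102749005}}{2662508119285}$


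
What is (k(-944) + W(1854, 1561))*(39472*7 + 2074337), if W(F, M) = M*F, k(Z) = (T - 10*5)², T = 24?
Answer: 6804565047570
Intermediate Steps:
k(Z) = 676 (k(Z) = (24 - 10*5)² = (24 - 50)² = (-26)² = 676)
W(F, M) = F*M
(k(-944) + W(1854, 1561))*(39472*7 + 2074337) = (676 + 1854*1561)*(39472*7 + 2074337) = (676 + 2894094)*(276304 + 2074337) = 2894770*2350641 = 6804565047570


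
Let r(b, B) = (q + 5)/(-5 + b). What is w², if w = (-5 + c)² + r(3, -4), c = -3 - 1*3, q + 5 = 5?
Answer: 56169/4 ≈ 14042.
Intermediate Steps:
q = 0 (q = -5 + 5 = 0)
r(b, B) = 5/(-5 + b) (r(b, B) = (0 + 5)/(-5 + b) = 5/(-5 + b))
c = -6 (c = -3 - 3 = -6)
w = 237/2 (w = (-5 - 6)² + 5/(-5 + 3) = (-11)² + 5/(-2) = 121 + 5*(-½) = 121 - 5/2 = 237/2 ≈ 118.50)
w² = (237/2)² = 56169/4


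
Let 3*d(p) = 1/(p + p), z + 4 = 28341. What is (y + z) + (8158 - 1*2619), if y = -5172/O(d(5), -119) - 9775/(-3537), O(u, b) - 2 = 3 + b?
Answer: 2279803447/67203 ≈ 33924.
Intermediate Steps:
z = 28337 (z = -4 + 28341 = 28337)
d(p) = 1/(6*p) (d(p) = 1/(3*(p + p)) = 1/(3*((2*p))) = (1/(2*p))/3 = 1/(6*p))
O(u, b) = 5 + b (O(u, b) = 2 + (3 + b) = 5 + b)
y = 3234619/67203 (y = -5172/(5 - 119) - 9775/(-3537) = -5172/(-114) - 9775*(-1/3537) = -5172*(-1/114) + 9775/3537 = 862/19 + 9775/3537 = 3234619/67203 ≈ 48.132)
(y + z) + (8158 - 1*2619) = (3234619/67203 + 28337) + (8158 - 1*2619) = 1907566030/67203 + (8158 - 2619) = 1907566030/67203 + 5539 = 2279803447/67203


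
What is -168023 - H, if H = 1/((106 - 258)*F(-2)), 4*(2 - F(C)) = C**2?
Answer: -25539495/152 ≈ -1.6802e+5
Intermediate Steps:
F(C) = 2 - C**2/4
H = -1/152 (H = 1/((106 - 258)*(2 - 1/4*(-2)**2)) = 1/(-152*(2 - 1/4*4)) = 1/(-152*(2 - 1)) = 1/(-152*1) = 1/(-152) = -1/152 ≈ -0.0065789)
-168023 - H = -168023 - 1*(-1/152) = -168023 + 1/152 = -25539495/152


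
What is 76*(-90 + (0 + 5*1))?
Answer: -6460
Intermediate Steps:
76*(-90 + (0 + 5*1)) = 76*(-90 + (0 + 5)) = 76*(-90 + 5) = 76*(-85) = -6460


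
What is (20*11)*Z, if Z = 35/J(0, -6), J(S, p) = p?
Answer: -3850/3 ≈ -1283.3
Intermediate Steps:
Z = -35/6 (Z = 35/(-6) = 35*(-⅙) = -35/6 ≈ -5.8333)
(20*11)*Z = (20*11)*(-35/6) = 220*(-35/6) = -3850/3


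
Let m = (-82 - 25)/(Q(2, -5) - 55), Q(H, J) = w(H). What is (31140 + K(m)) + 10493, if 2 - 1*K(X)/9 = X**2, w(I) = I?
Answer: 116894618/2809 ≈ 41614.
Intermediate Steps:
Q(H, J) = H
m = 107/53 (m = (-82 - 25)/(2 - 55) = -107/(-53) = -107*(-1/53) = 107/53 ≈ 2.0189)
K(X) = 18 - 9*X**2
(31140 + K(m)) + 10493 = (31140 + (18 - 9*(107/53)**2)) + 10493 = (31140 + (18 - 9*11449/2809)) + 10493 = (31140 + (18 - 103041/2809)) + 10493 = (31140 - 52479/2809) + 10493 = 87419781/2809 + 10493 = 116894618/2809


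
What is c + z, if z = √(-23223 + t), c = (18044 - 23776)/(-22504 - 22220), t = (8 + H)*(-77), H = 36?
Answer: 1433/11181 + I*√26611 ≈ 0.12816 + 163.13*I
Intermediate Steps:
t = -3388 (t = (8 + 36)*(-77) = 44*(-77) = -3388)
c = 1433/11181 (c = -5732/(-44724) = -5732*(-1/44724) = 1433/11181 ≈ 0.12816)
z = I*√26611 (z = √(-23223 - 3388) = √(-26611) = I*√26611 ≈ 163.13*I)
c + z = 1433/11181 + I*√26611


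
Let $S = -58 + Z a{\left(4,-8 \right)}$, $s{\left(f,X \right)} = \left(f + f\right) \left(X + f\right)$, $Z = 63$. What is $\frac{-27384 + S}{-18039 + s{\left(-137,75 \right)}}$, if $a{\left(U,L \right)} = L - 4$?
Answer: $\frac{28198}{1051} \approx 26.83$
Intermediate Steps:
$a{\left(U,L \right)} = -4 + L$
$s{\left(f,X \right)} = 2 f \left(X + f\right)$
$S = -814$ ($S = -58 + 63 \left(-4 - 8\right) = -58 + 63 \left(-12\right) = -58 - 756 = -814$)
$\frac{-27384 + S}{-18039 + s{\left(-137,75 \right)}} = \frac{-27384 - 814}{-18039 + 2 \left(-137\right) \left(75 - 137\right)} = - \frac{28198}{-18039 + 2 \left(-137\right) \left(-62\right)} = - \frac{28198}{-18039 + 16988} = - \frac{28198}{-1051} = \left(-28198\right) \left(- \frac{1}{1051}\right) = \frac{28198}{1051}$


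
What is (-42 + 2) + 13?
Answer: -27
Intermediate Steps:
(-42 + 2) + 13 = -40 + 13 = -27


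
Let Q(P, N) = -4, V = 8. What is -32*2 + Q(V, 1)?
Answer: -68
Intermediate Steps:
-32*2 + Q(V, 1) = -32*2 - 4 = -64 - 4 = -68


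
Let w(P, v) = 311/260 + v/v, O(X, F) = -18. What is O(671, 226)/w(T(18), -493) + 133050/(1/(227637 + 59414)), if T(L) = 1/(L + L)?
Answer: 21807709394370/571 ≈ 3.8192e+10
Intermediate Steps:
T(L) = 1/(2*L)
w(P, v) = 571/260 (w(P, v) = 311*(1/260) + 1 = 311/260 + 1 = 571/260)
O(671, 226)/w(T(18), -493) + 133050/(1/(227637 + 59414)) = -18/571/260 + 133050/(1/(227637 + 59414)) = -18*260/571 + 133050/(1/287051) = -4680/571 + 133050/(1/287051) = -4680/571 + 133050*287051 = -4680/571 + 38192135550 = 21807709394370/571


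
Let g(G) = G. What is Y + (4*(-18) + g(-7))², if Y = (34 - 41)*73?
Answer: 5730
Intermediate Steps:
Y = -511 (Y = -7*73 = -511)
Y + (4*(-18) + g(-7))² = -511 + (4*(-18) - 7)² = -511 + (-72 - 7)² = -511 + (-79)² = -511 + 6241 = 5730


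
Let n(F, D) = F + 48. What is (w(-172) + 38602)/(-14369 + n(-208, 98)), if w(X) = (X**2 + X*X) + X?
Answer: -97598/14529 ≈ -6.7175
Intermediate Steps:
w(X) = X + 2*X**2 (w(X) = (X**2 + X**2) + X = 2*X**2 + X = X + 2*X**2)
n(F, D) = 48 + F
(w(-172) + 38602)/(-14369 + n(-208, 98)) = (-172*(1 + 2*(-172)) + 38602)/(-14369 + (48 - 208)) = (-172*(1 - 344) + 38602)/(-14369 - 160) = (-172*(-343) + 38602)/(-14529) = (58996 + 38602)*(-1/14529) = 97598*(-1/14529) = -97598/14529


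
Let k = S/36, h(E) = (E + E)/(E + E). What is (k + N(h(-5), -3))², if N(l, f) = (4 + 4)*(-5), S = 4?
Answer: 128881/81 ≈ 1591.1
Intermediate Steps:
h(E) = 1 (h(E) = (2*E)/((2*E)) = (2*E)*(1/(2*E)) = 1)
N(l, f) = -40 (N(l, f) = 8*(-5) = -40)
k = ⅑ (k = 4/36 = 4*(1/36) = ⅑ ≈ 0.11111)
(k + N(h(-5), -3))² = (⅑ - 40)² = (-359/9)² = 128881/81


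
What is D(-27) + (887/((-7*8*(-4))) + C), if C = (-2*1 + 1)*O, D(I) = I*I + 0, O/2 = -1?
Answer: 164631/224 ≈ 734.96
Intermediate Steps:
O = -2 (O = 2*(-1) = -2)
D(I) = I² (D(I) = I² + 0 = I²)
C = 2 (C = (-2*1 + 1)*(-2) = (-2 + 1)*(-2) = -1*(-2) = 2)
D(-27) + (887/((-7*8*(-4))) + C) = (-27)² + (887/((-7*8*(-4))) + 2) = 729 + (887/((-56*(-4))) + 2) = 729 + (887/224 + 2) = 729 + 1335/224 = 164631/224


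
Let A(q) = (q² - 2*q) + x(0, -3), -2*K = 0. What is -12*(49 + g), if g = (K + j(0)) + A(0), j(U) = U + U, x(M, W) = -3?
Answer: -552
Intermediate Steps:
K = 0 (K = -½*0 = 0)
j(U) = 2*U
A(q) = -3 + q² - 2*q (A(q) = (q² - 2*q) - 3 = -3 + q² - 2*q)
g = -3 (g = (0 + 2*0) + (-3 + 0² - 2*0) = (0 + 0) + (-3 + 0 + 0) = 0 - 3 = -3)
-12*(49 + g) = -12*(49 - 3) = -12*46 = -552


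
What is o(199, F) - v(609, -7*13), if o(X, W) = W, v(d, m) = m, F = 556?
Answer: 647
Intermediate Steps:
o(199, F) - v(609, -7*13) = 556 - (-7)*13 = 556 - 1*(-91) = 556 + 91 = 647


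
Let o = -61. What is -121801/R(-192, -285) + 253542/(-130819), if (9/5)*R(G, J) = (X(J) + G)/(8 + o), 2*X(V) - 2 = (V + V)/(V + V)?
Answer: -5067136435212/83070065 ≈ -60998.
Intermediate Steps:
X(V) = 3/2 (X(V) = 1 + ((V + V)/(V + V))/2 = 1 + ((2*V)/((2*V)))/2 = 1 + ((2*V)*(1/(2*V)))/2 = 1 + (½)*1 = 1 + ½ = 3/2)
R(G, J) = -5/318 - 5*G/477 (R(G, J) = 5*((3/2 + G)/(8 - 61))/9 = 5*((3/2 + G)/(-53))/9 = 5*((3/2 + G)*(-1/53))/9 = 5*(-3/106 - G/53)/9 = -5/318 - 5*G/477)
-121801/R(-192, -285) + 253542/(-130819) = -121801/(-5/318 - 5/477*(-192)) + 253542/(-130819) = -121801/(-5/318 + 320/159) + 253542*(-1/130819) = -121801/635/318 - 253542/130819 = -121801*318/635 - 253542/130819 = -38732718/635 - 253542/130819 = -5067136435212/83070065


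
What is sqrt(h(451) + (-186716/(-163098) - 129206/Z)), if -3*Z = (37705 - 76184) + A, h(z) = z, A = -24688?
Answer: sqrt(7780931905757651251)/132082197 ≈ 21.119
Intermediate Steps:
Z = 63167/3 (Z = -((37705 - 76184) - 24688)/3 = -(-38479 - 24688)/3 = -1/3*(-63167) = 63167/3 ≈ 21056.)
sqrt(h(451) + (-186716/(-163098) - 129206/Z)) = sqrt(451 + (-186716/(-163098) - 129206/63167/3)) = sqrt(451 + (-186716*(-1/163098) - 129206*3/63167)) = sqrt(451 + (93358/81549 - 387618/63167)) = sqrt(451 - 1977901192/396246591) = sqrt(176729311349/396246591) = sqrt(7780931905757651251)/132082197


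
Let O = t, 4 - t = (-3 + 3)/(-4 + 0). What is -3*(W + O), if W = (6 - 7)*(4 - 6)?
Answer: -18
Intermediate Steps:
t = 4 (t = 4 - (-3 + 3)/(-4 + 0) = 4 - 0/(-4) = 4 - 0*(-1)/4 = 4 - 1*0 = 4 + 0 = 4)
O = 4
W = 2 (W = -1*(-2) = 2)
-3*(W + O) = -3*(2 + 4) = -3*6 = -18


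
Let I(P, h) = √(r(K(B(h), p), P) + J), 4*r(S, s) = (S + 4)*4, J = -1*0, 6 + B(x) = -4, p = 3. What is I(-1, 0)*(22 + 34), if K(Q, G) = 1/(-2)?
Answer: 28*√14 ≈ 104.77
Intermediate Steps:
B(x) = -10 (B(x) = -6 - 4 = -10)
J = 0
K(Q, G) = -½
r(S, s) = 4 + S (r(S, s) = ((S + 4)*4)/4 = ((4 + S)*4)/4 = (16 + 4*S)/4 = 4 + S)
I(P, h) = √14/2 (I(P, h) = √((4 - ½) + 0) = √(7/2 + 0) = √(7/2) = √14/2)
I(-1, 0)*(22 + 34) = (√14/2)*(22 + 34) = (√14/2)*56 = 28*√14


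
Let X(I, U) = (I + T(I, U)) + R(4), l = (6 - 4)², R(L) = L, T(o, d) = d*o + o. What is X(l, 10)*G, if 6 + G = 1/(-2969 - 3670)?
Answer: -2071420/6639 ≈ -312.01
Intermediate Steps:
T(o, d) = o + d*o
G = -39835/6639 (G = -6 + 1/(-2969 - 3670) = -6 + 1/(-6639) = -6 - 1/6639 = -39835/6639 ≈ -6.0002)
l = 4 (l = 2² = 4)
X(I, U) = 4 + I + I*(1 + U) (X(I, U) = (I + I*(1 + U)) + 4 = 4 + I + I*(1 + U))
X(l, 10)*G = (4 + 4 + 4*(1 + 10))*(-39835/6639) = (4 + 4 + 4*11)*(-39835/6639) = (4 + 4 + 44)*(-39835/6639) = 52*(-39835/6639) = -2071420/6639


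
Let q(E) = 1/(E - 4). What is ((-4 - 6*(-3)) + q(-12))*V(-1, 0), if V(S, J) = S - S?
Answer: 0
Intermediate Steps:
q(E) = 1/(-4 + E)
V(S, J) = 0
((-4 - 6*(-3)) + q(-12))*V(-1, 0) = ((-4 - 6*(-3)) + 1/(-4 - 12))*0 = ((-4 + 18) + 1/(-16))*0 = (14 - 1/16)*0 = (223/16)*0 = 0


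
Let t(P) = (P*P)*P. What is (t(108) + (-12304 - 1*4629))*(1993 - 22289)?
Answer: -25223442584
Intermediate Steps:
t(P) = P³ (t(P) = P²*P = P³)
(t(108) + (-12304 - 1*4629))*(1993 - 22289) = (108³ + (-12304 - 1*4629))*(1993 - 22289) = (1259712 + (-12304 - 4629))*(-20296) = (1259712 - 16933)*(-20296) = 1242779*(-20296) = -25223442584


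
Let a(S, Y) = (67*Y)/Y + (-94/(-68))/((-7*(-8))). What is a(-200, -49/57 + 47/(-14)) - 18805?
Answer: -35677105/1904 ≈ -18738.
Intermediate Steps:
a(S, Y) = 127615/1904 (a(S, Y) = 67 - 94*(-1/68)/56 = 67 + (47/34)*(1/56) = 67 + 47/1904 = 127615/1904)
a(-200, -49/57 + 47/(-14)) - 18805 = 127615/1904 - 18805 = -35677105/1904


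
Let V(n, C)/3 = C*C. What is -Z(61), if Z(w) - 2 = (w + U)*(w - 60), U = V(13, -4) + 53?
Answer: -164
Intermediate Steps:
V(n, C) = 3*C² (V(n, C) = 3*(C*C) = 3*C²)
U = 101 (U = 3*(-4)² + 53 = 3*16 + 53 = 48 + 53 = 101)
Z(w) = 2 + (-60 + w)*(101 + w) (Z(w) = 2 + (w + 101)*(w - 60) = 2 + (101 + w)*(-60 + w) = 2 + (-60 + w)*(101 + w))
-Z(61) = -(-6058 + 61² + 41*61) = -(-6058 + 3721 + 2501) = -1*164 = -164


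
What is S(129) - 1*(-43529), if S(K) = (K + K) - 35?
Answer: 43752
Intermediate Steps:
S(K) = -35 + 2*K (S(K) = 2*K - 35 = -35 + 2*K)
S(129) - 1*(-43529) = (-35 + 2*129) - 1*(-43529) = (-35 + 258) + 43529 = 223 + 43529 = 43752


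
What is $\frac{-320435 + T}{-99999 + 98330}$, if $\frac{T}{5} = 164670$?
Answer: $- \frac{502915}{1669} \approx -301.33$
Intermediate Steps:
$T = 823350$ ($T = 5 \cdot 164670 = 823350$)
$\frac{-320435 + T}{-99999 + 98330} = \frac{-320435 + 823350}{-99999 + 98330} = \frac{502915}{-1669} = 502915 \left(- \frac{1}{1669}\right) = - \frac{502915}{1669}$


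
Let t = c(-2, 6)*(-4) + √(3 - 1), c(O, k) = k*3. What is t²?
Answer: (72 - √2)² ≈ 4982.4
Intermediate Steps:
c(O, k) = 3*k
t = -72 + √2 (t = (3*6)*(-4) + √(3 - 1) = 18*(-4) + √2 = -72 + √2 ≈ -70.586)
t² = (-72 + √2)²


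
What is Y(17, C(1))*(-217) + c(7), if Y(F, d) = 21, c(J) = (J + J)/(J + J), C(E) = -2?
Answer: -4556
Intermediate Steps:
c(J) = 1 (c(J) = (2*J)/((2*J)) = (2*J)*(1/(2*J)) = 1)
Y(17, C(1))*(-217) + c(7) = 21*(-217) + 1 = -4557 + 1 = -4556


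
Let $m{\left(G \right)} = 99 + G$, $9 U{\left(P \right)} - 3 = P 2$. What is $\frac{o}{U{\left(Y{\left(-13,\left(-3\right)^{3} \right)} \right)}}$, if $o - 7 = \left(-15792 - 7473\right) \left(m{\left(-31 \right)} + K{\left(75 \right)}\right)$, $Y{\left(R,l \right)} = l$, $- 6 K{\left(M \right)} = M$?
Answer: $\frac{7747203}{34} \approx 2.2786 \cdot 10^{5}$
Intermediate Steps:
$K{\left(M \right)} = - \frac{M}{6}$
$U{\left(P \right)} = \frac{1}{3} + \frac{2 P}{9}$ ($U{\left(P \right)} = \frac{1}{3} + \frac{P 2}{9} = \frac{1}{3} + \frac{2 P}{9}$)
$o = - \frac{2582401}{2}$ ($o = 7 + \left(-15792 - 7473\right) \left(\left(99 - 31\right) - \frac{25}{2}\right) = 7 - 23265 \left(68 - \frac{25}{2}\right) = 7 - \frac{2582415}{2} = - \frac{2582401}{2} \approx -1.2912 \cdot 10^{6}$)
$\frac{o}{U{\left(Y{\left(-13,\left(-3\right)^{3} \right)} \right)}} = - \frac{2582401}{2 \left(\frac{1}{3} + \frac{2 \left(-3\right)^{3}}{9}\right)} = - \frac{2582401}{2 \left(\frac{1}{3} + \frac{2}{9} \left(-27\right)\right)} = - \frac{2582401}{2 \left(\frac{1}{3} - 6\right)} = - \frac{2582401}{2 \left(- \frac{17}{3}\right)} = \left(- \frac{2582401}{2}\right) \left(- \frac{3}{17}\right) = \frac{7747203}{34}$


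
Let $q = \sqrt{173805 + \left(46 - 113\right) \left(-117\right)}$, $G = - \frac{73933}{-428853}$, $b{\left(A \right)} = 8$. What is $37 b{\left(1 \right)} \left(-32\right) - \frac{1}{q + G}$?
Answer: $- \frac{316431405480170771855}{33407031831912707} - \frac{367829791218 \sqrt{45411}}{33407031831912707} \approx -9472.0$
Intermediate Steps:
$G = \frac{73933}{428853}$ ($G = \left(-73933\right) \left(- \frac{1}{428853}\right) = \frac{73933}{428853} \approx 0.1724$)
$q = 2 \sqrt{45411}$ ($q = \sqrt{173805 - -7839} = \sqrt{173805 + 7839} = \sqrt{181644} = 2 \sqrt{45411} \approx 426.2$)
$37 b{\left(1 \right)} \left(-32\right) - \frac{1}{q + G} = 37 \cdot 8 \left(-32\right) - \frac{1}{2 \sqrt{45411} + \frac{73933}{428853}} = 296 \left(-32\right) - \frac{1}{\frac{73933}{428853} + 2 \sqrt{45411}} = -9472 - \frac{1}{\frac{73933}{428853} + 2 \sqrt{45411}}$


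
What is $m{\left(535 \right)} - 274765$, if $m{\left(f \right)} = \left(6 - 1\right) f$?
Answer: $-272090$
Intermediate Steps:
$m{\left(f \right)} = 5 f$
$m{\left(535 \right)} - 274765 = 5 \cdot 535 - 274765 = 2675 - 274765 = -272090$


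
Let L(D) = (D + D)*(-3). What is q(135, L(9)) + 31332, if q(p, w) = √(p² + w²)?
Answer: 31332 + 27*√29 ≈ 31477.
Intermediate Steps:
L(D) = -6*D (L(D) = (2*D)*(-3) = -6*D)
q(135, L(9)) + 31332 = √(135² + (-6*9)²) + 31332 = √(18225 + (-54)²) + 31332 = √(18225 + 2916) + 31332 = √21141 + 31332 = 27*√29 + 31332 = 31332 + 27*√29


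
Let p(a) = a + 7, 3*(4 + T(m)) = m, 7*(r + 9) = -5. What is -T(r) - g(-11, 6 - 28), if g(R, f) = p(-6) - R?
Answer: -100/21 ≈ -4.7619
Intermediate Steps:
r = -68/7 (r = -9 + (⅐)*(-5) = -9 - 5/7 = -68/7 ≈ -9.7143)
T(m) = -4 + m/3
p(a) = 7 + a
g(R, f) = 1 - R (g(R, f) = (7 - 6) - R = 1 - R)
-T(r) - g(-11, 6 - 28) = -(-4 + (⅓)*(-68/7)) - (1 - 1*(-11)) = -(-4 - 68/21) - (1 + 11) = -1*(-152/21) - 1*12 = 152/21 - 12 = -100/21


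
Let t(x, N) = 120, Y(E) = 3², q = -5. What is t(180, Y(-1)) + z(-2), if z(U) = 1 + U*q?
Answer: 131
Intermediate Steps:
Y(E) = 9
z(U) = 1 - 5*U (z(U) = 1 + U*(-5) = 1 - 5*U)
t(180, Y(-1)) + z(-2) = 120 + (1 - 5*(-2)) = 120 + (1 + 10) = 120 + 11 = 131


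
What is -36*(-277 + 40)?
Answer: 8532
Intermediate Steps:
-36*(-277 + 40) = -36*(-237) = 8532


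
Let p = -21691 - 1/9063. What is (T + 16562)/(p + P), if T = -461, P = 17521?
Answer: -145923363/37792711 ≈ -3.8612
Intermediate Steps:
p = -196585534/9063 (p = -21691 - 1*1/9063 = -21691 - 1/9063 = -196585534/9063 ≈ -21691.)
(T + 16562)/(p + P) = (-461 + 16562)/(-196585534/9063 + 17521) = 16101/(-37792711/9063) = 16101*(-9063/37792711) = -145923363/37792711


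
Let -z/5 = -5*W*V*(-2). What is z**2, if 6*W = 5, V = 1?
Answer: 15625/9 ≈ 1736.1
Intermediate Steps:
W = 5/6 (W = (1/6)*5 = 5/6 ≈ 0.83333)
z = -125/3 (z = -5*(-25/6)*(-2) = -5*(-5*5/6)*(-2) = -(-125)*(-2)/6 = -5*25/3 = -125/3 ≈ -41.667)
z**2 = (-125/3)**2 = 15625/9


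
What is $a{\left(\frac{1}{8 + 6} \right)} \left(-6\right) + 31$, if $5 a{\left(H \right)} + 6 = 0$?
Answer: $\frac{191}{5} \approx 38.2$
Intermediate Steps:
$a{\left(H \right)} = - \frac{6}{5}$ ($a{\left(H \right)} = - \frac{6}{5} + \frac{1}{5} \cdot 0 = - \frac{6}{5} + 0 = - \frac{6}{5}$)
$a{\left(\frac{1}{8 + 6} \right)} \left(-6\right) + 31 = \left(- \frac{6}{5}\right) \left(-6\right) + 31 = \frac{36}{5} + 31 = \frac{191}{5}$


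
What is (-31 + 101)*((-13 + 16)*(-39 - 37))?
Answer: -15960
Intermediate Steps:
(-31 + 101)*((-13 + 16)*(-39 - 37)) = 70*(3*(-76)) = 70*(-228) = -15960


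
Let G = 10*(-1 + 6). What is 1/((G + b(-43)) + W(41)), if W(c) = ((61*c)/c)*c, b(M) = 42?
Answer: 1/2593 ≈ 0.00038565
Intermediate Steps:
W(c) = 61*c
G = 50 (G = 10*5 = 50)
1/((G + b(-43)) + W(41)) = 1/((50 + 42) + 61*41) = 1/(92 + 2501) = 1/2593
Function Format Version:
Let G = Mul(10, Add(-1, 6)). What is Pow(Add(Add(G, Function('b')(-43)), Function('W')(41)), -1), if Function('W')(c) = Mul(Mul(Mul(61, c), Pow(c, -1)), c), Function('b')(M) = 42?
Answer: Rational(1, 2593) ≈ 0.00038565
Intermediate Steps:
Function('W')(c) = Mul(61, c)
G = 50 (G = Mul(10, 5) = 50)
Pow(Add(Add(G, Function('b')(-43)), Function('W')(41)), -1) = Pow(Add(Add(50, 42), Mul(61, 41)), -1) = Pow(Add(92, 2501), -1) = Pow(2593, -1) = Rational(1, 2593)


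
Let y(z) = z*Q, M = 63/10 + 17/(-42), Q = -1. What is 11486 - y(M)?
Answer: 1206649/105 ≈ 11492.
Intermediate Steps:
M = 619/105 (M = 63*(⅒) + 17*(-1/42) = 63/10 - 17/42 = 619/105 ≈ 5.8952)
y(z) = -z (y(z) = z*(-1) = -z)
11486 - y(M) = 11486 - (-1)*619/105 = 11486 - 1*(-619/105) = 11486 + 619/105 = 1206649/105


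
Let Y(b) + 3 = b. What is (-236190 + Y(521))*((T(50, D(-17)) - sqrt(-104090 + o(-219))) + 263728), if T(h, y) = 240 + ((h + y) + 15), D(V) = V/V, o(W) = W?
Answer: -62225420848 + 235672*I*sqrt(104309) ≈ -6.2225e+10 + 7.6115e+7*I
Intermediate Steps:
Y(b) = -3 + b
D(V) = 1
T(h, y) = 255 + h + y (T(h, y) = 240 + (15 + h + y) = 255 + h + y)
(-236190 + Y(521))*((T(50, D(-17)) - sqrt(-104090 + o(-219))) + 263728) = (-236190 + (-3 + 521))*(((255 + 50 + 1) - sqrt(-104090 - 219)) + 263728) = (-236190 + 518)*((306 - sqrt(-104309)) + 263728) = -235672*((306 - I*sqrt(104309)) + 263728) = -235672*(264034 - I*sqrt(104309)) = -62225420848 + 235672*I*sqrt(104309)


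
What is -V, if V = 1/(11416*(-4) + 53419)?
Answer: -1/7755 ≈ -0.00012895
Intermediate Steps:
V = 1/7755 (V = 1/(-45664 + 53419) = 1/7755 ≈ 0.00012895)
-V = -1*1/7755 = -1/7755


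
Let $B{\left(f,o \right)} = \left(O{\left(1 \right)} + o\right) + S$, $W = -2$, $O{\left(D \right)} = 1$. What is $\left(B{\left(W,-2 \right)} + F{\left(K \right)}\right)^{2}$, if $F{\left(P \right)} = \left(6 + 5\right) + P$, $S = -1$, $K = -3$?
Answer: $36$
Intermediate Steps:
$F{\left(P \right)} = 11 + P$
$B{\left(f,o \right)} = o$ ($B{\left(f,o \right)} = \left(1 + o\right) - 1 = o$)
$\left(B{\left(W,-2 \right)} + F{\left(K \right)}\right)^{2} = \left(-2 + \left(11 - 3\right)\right)^{2} = \left(-2 + 8\right)^{2} = 6^{2} = 36$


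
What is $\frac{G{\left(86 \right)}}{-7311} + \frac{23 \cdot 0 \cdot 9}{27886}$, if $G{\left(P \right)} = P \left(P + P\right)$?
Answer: $- \frac{14792}{7311} \approx -2.0233$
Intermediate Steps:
$G{\left(P \right)} = 2 P^{2}$ ($G{\left(P \right)} = P 2 P = 2 P^{2}$)
$\frac{G{\left(86 \right)}}{-7311} + \frac{23 \cdot 0 \cdot 9}{27886} = \frac{2 \cdot 86^{2}}{-7311} + \frac{23 \cdot 0 \cdot 9}{27886} = 2 \cdot 7396 \left(- \frac{1}{7311}\right) + 0 \cdot 9 \cdot \frac{1}{27886} = 14792 \left(- \frac{1}{7311}\right) + 0 \cdot \frac{1}{27886} = - \frac{14792}{7311} + 0 = - \frac{14792}{7311}$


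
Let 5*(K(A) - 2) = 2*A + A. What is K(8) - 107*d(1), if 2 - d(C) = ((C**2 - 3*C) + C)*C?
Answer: -1571/5 ≈ -314.20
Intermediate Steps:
K(A) = 2 + 3*A/5 (K(A) = 2 + (2*A + A)/5 = 2 + (3*A)/5 = 2 + 3*A/5)
d(C) = 2 - C*(C**2 - 2*C) (d(C) = 2 - ((C**2 - 3*C) + C)*C = 2 - (C**2 - 2*C)*C = 2 - C*(C**2 - 2*C))
K(8) - 107*d(1) = (2 + (3/5)*8) - 107*(2 - 1*1**3 + 2*1**2) = (2 + 24/5) - 107*(2 - 1*1 + 2*1) = 34/5 - 107*(2 - 1 + 2) = 34/5 - 107*3 = 34/5 - 321 = -1571/5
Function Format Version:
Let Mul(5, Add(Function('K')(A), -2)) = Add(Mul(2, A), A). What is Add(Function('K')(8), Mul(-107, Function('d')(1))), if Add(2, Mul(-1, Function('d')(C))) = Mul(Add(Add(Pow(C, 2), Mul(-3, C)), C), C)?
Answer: Rational(-1571, 5) ≈ -314.20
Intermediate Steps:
Function('K')(A) = Add(2, Mul(Rational(3, 5), A)) (Function('K')(A) = Add(2, Mul(Rational(1, 5), Add(Mul(2, A), A))) = Add(2, Mul(Rational(1, 5), Mul(3, A))) = Add(2, Mul(Rational(3, 5), A)))
Function('d')(C) = Add(2, Mul(-1, C, Add(Pow(C, 2), Mul(-2, C)))) (Function('d')(C) = Add(2, Mul(-1, Mul(Add(Add(Pow(C, 2), Mul(-3, C)), C), C))) = Add(2, Mul(-1, Mul(Add(Pow(C, 2), Mul(-2, C)), C))) = Add(2, Mul(-1, Mul(C, Add(Pow(C, 2), Mul(-2, C))))) = Add(2, Mul(-1, C, Add(Pow(C, 2), Mul(-2, C)))))
Add(Function('K')(8), Mul(-107, Function('d')(1))) = Add(Add(2, Mul(Rational(3, 5), 8)), Mul(-107, Add(2, Mul(-1, Pow(1, 3)), Mul(2, Pow(1, 2))))) = Add(Add(2, Rational(24, 5)), Mul(-107, Add(2, Mul(-1, 1), Mul(2, 1)))) = Add(Rational(34, 5), Mul(-107, Add(2, -1, 2))) = Add(Rational(34, 5), Mul(-107, 3)) = Add(Rational(34, 5), -321) = Rational(-1571, 5)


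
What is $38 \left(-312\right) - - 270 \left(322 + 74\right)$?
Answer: $95064$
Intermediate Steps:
$38 \left(-312\right) - - 270 \left(322 + 74\right) = -11856 - \left(-270\right) 396 = -11856 - -106920 = -11856 + 106920 = 95064$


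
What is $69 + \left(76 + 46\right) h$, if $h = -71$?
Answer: $-8593$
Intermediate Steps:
$69 + \left(76 + 46\right) h = 69 + \left(76 + 46\right) \left(-71\right) = 69 + 122 \left(-71\right) = 69 - 8662 = -8593$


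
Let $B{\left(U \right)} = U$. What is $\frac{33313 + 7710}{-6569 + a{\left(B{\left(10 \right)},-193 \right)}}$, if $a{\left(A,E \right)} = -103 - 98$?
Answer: $- \frac{41023}{6770} \approx -6.0595$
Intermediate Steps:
$a{\left(A,E \right)} = -201$ ($a{\left(A,E \right)} = -103 - 98 = -201$)
$\frac{33313 + 7710}{-6569 + a{\left(B{\left(10 \right)},-193 \right)}} = \frac{33313 + 7710}{-6569 - 201} = \frac{41023}{-6770} = 41023 \left(- \frac{1}{6770}\right) = - \frac{41023}{6770}$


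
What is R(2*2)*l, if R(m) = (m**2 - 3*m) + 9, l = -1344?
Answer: -17472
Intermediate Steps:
R(m) = 9 + m**2 - 3*m
R(2*2)*l = (9 + (2*2)**2 - 6*2)*(-1344) = (9 + 4**2 - 3*4)*(-1344) = (9 + 16 - 12)*(-1344) = 13*(-1344) = -17472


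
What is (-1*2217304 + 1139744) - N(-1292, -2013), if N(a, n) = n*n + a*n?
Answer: -7730525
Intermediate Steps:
N(a, n) = n² + a*n
(-1*2217304 + 1139744) - N(-1292, -2013) = (-1*2217304 + 1139744) - (-2013)*(-1292 - 2013) = (-2217304 + 1139744) - (-2013)*(-3305) = -1077560 - 1*6652965 = -1077560 - 6652965 = -7730525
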